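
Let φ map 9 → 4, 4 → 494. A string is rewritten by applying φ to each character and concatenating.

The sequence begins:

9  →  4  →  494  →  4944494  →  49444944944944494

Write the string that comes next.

Rewriting the 17 symbols of 49444944944944494 one by one yields 494 4 494 494 494 4 494 494 4 494 494 4 494 494 494 4 494; concatenated:

49444944944944494494449449444944944944494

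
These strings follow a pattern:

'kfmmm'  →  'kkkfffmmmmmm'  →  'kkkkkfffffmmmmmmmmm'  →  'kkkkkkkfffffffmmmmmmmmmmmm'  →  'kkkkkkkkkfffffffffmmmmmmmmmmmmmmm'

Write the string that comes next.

The n-th term is 2n-1 k's then 2n-1 f's then 3n m's (n = 1, 2, …).
Setting n = 6 gives 11, 11, 18 characters in each block.

kkkkkkkkkkkfffffffffffmmmmmmmmmmmmmmmmmm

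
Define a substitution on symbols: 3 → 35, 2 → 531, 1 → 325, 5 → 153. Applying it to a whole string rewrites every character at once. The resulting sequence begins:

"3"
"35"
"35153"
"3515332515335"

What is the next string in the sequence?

Replace each of the 13 characters of 3515332515335 in place — 35 153 325 153 35 35 531 153 325 153 35 35 153 — and concatenate.

3515332515335355311533251533535153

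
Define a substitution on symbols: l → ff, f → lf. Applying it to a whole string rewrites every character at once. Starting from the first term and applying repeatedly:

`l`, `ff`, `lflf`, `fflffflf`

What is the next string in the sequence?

Rewriting each symbol of fflffflf: f→lf, f→lf, l→ff, f→lf, f→lf, f→lf, l→ff, f→lf, which concatenates to lf lf ff lf lf lf ff lf.

lflffflflflffflf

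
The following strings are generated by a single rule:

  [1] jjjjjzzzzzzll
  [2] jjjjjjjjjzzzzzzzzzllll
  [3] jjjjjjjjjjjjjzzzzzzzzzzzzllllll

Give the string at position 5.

jjjjjjjjjjjjjjjjjjjjjzzzzzzzzzzzzzzzzzzllllllllll

Reading off run lengths: j runs 5, 9, 13; z runs 6, 9, 12; l runs 2, 4, 6 — each is linear in n (n = 1, 2, …).
For term 5, n = 5, so the run lengths are 21, 18, 10.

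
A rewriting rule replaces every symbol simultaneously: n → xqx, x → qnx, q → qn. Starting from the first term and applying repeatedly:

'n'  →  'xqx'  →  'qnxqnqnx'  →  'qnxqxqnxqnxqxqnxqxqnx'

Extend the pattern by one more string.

qnxqxqnxqnqnxqnxqxqnxqnxqxqnxqnqnxqnxqxqnxqnqnxqnxqxqnx

Applying the rule to each of the 21 symbols of qnxqxqnxqnxqxqnxqxqnx gives the pieces qn xqx qnx qn qnx qn xqx qnx qn xqx qnx qn qnx qn xqx qnx qn qnx qn xqx qnx, which concatenate to the answer.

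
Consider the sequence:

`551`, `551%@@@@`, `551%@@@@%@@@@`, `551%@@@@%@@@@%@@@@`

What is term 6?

Every step adds %@@@@ to the end: s(k+1) = s(k)·%@@@@.
From 551%@@@@%@@@@%@@@@, 2 further steps: 551%@@@@%@@@@%@@@@ → 551%@@@@%@@@@%@@@@%@@@@ → (answer).

551%@@@@%@@@@%@@@@%@@@@%@@@@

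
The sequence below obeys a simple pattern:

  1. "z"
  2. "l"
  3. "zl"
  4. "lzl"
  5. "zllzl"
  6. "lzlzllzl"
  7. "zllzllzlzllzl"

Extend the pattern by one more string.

lzlzllzlzllzllzlzllzl

From term 3 onward, concatenate the second-to-last term with the last: z·l = zl, l·zl = lzl, …
Continuing: lzlzllzl · zllzllzlzllzl gives term 8.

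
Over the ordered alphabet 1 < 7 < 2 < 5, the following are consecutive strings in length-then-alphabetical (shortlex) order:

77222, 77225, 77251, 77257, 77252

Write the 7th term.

77511

Stepping forward 2 times from 77252: 77252 → 77255, then the target.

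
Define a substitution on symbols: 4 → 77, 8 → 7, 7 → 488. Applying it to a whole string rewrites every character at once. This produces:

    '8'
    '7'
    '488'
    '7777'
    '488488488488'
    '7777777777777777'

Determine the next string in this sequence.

Rewriting the 16 symbols of 7777777777777777 one by one yields 488 488 488 488 488 488 488 488 488 488 488 488 488 488 488 488; concatenated:

488488488488488488488488488488488488488488488488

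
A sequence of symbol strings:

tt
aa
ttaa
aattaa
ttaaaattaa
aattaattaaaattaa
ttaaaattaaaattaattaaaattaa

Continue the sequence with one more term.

aattaattaaaattaattaaaattaaaattaattaaaattaa

Each term (from the third on) is the two preceding terms concatenated in order: term 3 = tt·aa = ttaa.
Continuing: aattaattaaaattaa · ttaaaattaaaattaattaaaattaa gives term 8.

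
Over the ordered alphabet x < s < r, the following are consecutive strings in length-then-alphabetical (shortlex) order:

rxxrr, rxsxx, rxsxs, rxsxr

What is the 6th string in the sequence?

rxsss

Advancing 2 positions from rxsxr through rxsxr → rxssx reaches term 6.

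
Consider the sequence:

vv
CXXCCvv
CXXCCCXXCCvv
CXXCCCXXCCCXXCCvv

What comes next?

CXXCCCXXCCCXXCCCXXCCvv

Every step adds CXXCC at the front: s(k+1) = CXXCC·s(k).
One more step from CXXCCCXXCCCXXCCvv gives the answer.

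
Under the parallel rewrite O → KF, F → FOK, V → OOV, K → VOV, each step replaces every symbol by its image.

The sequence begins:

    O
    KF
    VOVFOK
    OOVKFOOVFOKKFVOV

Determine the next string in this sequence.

Applying the rule to each of the 16 symbols of OOVKFOOVFOKKFVOV gives the pieces KF KF OOV VOV FOK KF KF OOV FOK KF VOV VOV FOK OOV KF OOV, which concatenate to the answer.

KFKFOOVVOVFOKKFKFOOVFOKKFVOVVOVFOKOOVKFOOV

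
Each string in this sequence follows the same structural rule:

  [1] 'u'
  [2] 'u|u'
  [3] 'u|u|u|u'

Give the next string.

u|u|u|u|u|u|u|u

Every step duplicates the string with '|' between the halves.
So the next term is two copies of u|u|u|u with '|' between the halves.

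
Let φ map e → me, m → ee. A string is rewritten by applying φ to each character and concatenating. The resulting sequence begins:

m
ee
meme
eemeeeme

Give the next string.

memeeemememeeeme

Rewriting each symbol of eemeeeme: e→me, e→me, m→ee, e→me, e→me, e→me, m→ee, e→me, which concatenates to me me ee me me me ee me.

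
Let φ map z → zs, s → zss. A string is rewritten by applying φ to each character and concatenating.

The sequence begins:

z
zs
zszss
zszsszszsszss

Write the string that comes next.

φ(zszsszszsszss) expands symbol-by-symbol to zs zss zs zss zss zs zss zs zss zss zs zss zss; joining the 13 pieces gives the next term.

zszsszszsszsszszsszszsszsszszsszss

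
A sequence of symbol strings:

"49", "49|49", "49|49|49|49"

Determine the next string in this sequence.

s(k+1) = s(k)·|·s(k) — each term doubles the last with '|' between the halves.
One more doubling of 49|49|49|49 gives the answer.

49|49|49|49|49|49|49|49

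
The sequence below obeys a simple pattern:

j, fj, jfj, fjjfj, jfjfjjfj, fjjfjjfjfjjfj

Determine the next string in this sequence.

jfjfjjfjfjjfjjfjfjjfj

From term 3 onward, concatenate the second-to-last term with the last: j·fj = jfj, fj·jfj = fjjfj, …
Continuing: jfjfjjfj · fjjfjjfjfjjfj gives term 7.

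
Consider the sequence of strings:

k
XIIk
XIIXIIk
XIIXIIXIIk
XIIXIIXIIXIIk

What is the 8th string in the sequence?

XIIXIIXIIXIIXIIXIIXIIk

The strings grow by a fixed prefix XII each time.
From XIIXIIXIIXIIk, 3 further steps: XIIXIIXIIXIIk → XIIXIIXIIXIIXIIk → XIIXIIXIIXIIXIIXIIk → (answer).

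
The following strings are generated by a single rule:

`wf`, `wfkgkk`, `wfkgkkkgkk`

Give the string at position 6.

wfkgkkkgkkkgkkkgkkkgkk

Every step adds kgkk to the end: s(k+1) = s(k)·kgkk.
From wfkgkkkgkk, 3 further steps: wfkgkkkgkk → wfkgkkkgkkkgkk → wfkgkkkgkkkgkkkgkk → (answer).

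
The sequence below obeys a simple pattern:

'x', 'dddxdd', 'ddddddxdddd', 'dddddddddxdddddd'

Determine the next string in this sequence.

Each term wraps the previous one in ddd on the left and dd on the right.
Applying this once more to dddddddddxdddddd:

ddddddddddddxdddddddd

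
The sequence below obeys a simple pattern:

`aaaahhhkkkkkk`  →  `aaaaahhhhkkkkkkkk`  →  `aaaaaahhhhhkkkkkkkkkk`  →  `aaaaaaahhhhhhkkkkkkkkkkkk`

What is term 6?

aaaaaaaaahhhhhhhhkkkkkkkkkkkkkkkk

Reading off run lengths: a runs 4, 5, 6, 7; h runs 3, 4, 5, 6; k runs 6, 8, 10, 12 — each is linear in n, where the shown terms are n = 2, 3, 4, 5.
At n = 7 the blocks have lengths 9, 8, 16.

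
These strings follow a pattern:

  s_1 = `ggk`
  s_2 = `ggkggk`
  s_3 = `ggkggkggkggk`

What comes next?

s(k+1) = s(k)·s(k) — each term doubles the last.
One more doubling of ggkggkggkggk gives the answer.

ggkggkggkggkggkggkggkggk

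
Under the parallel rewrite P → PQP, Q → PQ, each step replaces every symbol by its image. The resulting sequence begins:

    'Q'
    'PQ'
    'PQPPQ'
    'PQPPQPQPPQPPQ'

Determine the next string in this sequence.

φ(PQPPQPQPPQPPQ) expands symbol-by-symbol to PQP PQ PQP PQP PQ PQP PQ PQP PQP PQ PQP PQP PQ; joining the 13 pieces gives the next term.

PQPPQPQPPQPPQPQPPQPQPPQPPQPQPPQPPQ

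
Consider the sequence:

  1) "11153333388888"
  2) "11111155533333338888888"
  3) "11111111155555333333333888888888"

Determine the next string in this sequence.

11111111111155555553333333333388888888888

Each string has the form 1^{3n} 5^{2n-1} 3^{2n+3} 8^{2n+3} (n = 1, 2, …).
At n = 4 the blocks have lengths 12, 7, 11, 11.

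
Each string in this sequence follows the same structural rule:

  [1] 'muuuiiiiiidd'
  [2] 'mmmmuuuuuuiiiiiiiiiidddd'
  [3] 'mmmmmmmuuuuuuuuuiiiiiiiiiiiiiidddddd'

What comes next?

Reading off run lengths: m runs 1, 4, 7; u runs 3, 6, 9; i runs 6, 10, 14; d runs 2, 4, 6 — each is linear in n (n = 1, 2, …).
For the next term, n = 4, so the run lengths are 10, 12, 18, 8.

mmmmmmmmmmuuuuuuuuuuuuiiiiiiiiiiiiiiiiiidddddddd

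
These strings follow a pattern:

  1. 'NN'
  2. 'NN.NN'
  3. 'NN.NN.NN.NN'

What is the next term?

Each string is two copies of the previous one joined by '.'.
One more doubling of NN.NN.NN.NN gives the answer.

NN.NN.NN.NN.NN.NN.NN.NN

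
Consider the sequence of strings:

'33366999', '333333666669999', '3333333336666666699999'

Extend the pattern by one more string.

The n-th term is 3n 3's then 3n-1 6's then n+2 9's (n = 1, 2, …).
Setting n = 4 gives 12, 11, 6 characters in each block.

33333333333366666666666999999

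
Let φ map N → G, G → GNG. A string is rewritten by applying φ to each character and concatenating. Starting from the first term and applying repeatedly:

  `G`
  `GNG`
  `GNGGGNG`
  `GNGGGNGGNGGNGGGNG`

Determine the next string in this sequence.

GNGGGNGGNGGNGGGNGGNGGGNGGNGGGNGGNGGNGGGNG

φ(GNGGGNGGNGGNGGGNG) expands symbol-by-symbol to GNG G GNG GNG GNG G GNG GNG G GNG GNG G GNG GNG GNG G GNG; joining the 17 pieces gives the next term.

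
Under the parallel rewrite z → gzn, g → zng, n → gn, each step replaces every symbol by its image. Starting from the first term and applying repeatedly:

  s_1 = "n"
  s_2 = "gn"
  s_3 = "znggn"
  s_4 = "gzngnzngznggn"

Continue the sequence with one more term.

φ(gzngnzngznggn) expands symbol-by-symbol to zng gzn gn zng gn gzn gn zng gzn gn zng zng gn; joining the 13 pieces gives the next term.

znggzngnznggngzngnznggzngnzngznggn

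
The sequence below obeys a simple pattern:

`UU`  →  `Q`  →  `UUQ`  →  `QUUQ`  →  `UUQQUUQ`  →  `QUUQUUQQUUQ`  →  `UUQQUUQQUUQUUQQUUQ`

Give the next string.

From term 3 onward, concatenate the second-to-last term with the last: UU·Q = UUQ, Q·UUQ = QUUQ, …
The next term joins QUUQUUQQUUQ and UUQQUUQQUUQUUQQUUQ.

QUUQUUQQUUQUUQQUUQQUUQUUQQUUQ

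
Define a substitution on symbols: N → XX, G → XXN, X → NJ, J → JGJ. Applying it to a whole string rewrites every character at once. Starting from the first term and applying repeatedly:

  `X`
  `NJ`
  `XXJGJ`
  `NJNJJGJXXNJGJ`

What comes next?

Applying the rule to each of the 13 symbols of NJNJJGJXXNJGJ gives the pieces XX JGJ XX JGJ JGJ XXN JGJ NJ NJ XX JGJ XXN JGJ, which concatenate to the answer.

XXJGJXXJGJJGJXXNJGJNJNJXXJGJXXNJGJ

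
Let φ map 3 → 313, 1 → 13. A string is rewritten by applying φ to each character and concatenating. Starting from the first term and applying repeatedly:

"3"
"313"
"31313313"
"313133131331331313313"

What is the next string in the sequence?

3131331313313313133131331331313313313133131331331313313

Replace each of the 21 characters of 313133131331331313313 in place — 313 13 313 13 313 313 13 313 13 313 313 13 313 313 13 313 13 313 313 13 313 — and concatenate.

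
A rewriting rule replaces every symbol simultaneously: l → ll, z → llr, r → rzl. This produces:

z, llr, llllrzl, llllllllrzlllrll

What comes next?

Rewriting the 16 symbols of llllllllrzlllrll one by one yields ll ll ll ll ll ll ll ll rzl llr ll ll ll rzl ll ll; concatenated:

llllllllllllllllrzlllrllllllrzlllll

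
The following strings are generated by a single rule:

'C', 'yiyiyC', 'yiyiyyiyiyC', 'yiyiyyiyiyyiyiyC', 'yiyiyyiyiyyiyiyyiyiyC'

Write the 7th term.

yiyiyyiyiyyiyiyyiyiyyiyiyyiyiyC

The strings grow by a fixed prefix yiyiy each time.
From yiyiyyiyiyyiyiyyiyiyC, 2 further steps: yiyiyyiyiyyiyiyyiyiyC → yiyiyyiyiyyiyiyyiyiyyiyiyC → (answer).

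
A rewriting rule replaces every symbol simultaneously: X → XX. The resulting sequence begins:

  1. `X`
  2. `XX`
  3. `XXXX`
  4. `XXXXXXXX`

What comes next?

Expanding XXXXXXXX: X→XX, X→XX, X→XX, X→XX, X→XX, X→XX, X→XX, X→XX. Concatenated: XX XX XX XX XX XX XX XX.

XXXXXXXXXXXXXXXX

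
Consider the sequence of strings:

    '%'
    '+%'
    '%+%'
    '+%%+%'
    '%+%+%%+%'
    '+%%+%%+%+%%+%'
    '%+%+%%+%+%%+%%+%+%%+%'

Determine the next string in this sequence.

This is a Fibonacci-style word recurrence s(k) = s(k−2)·s(k−1): e.g. %·+% = %+%.
The next term joins +%%+%%+%+%%+% and %+%+%%+%+%%+%%+%+%%+%.

+%%+%%+%+%%+%%+%+%%+%+%%+%%+%+%%+%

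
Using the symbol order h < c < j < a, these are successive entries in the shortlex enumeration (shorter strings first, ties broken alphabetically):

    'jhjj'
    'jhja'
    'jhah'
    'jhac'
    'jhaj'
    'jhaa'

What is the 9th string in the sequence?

jchj

Advancing 3 positions from jhaa through jhaa → jchh → jchc reaches term 9.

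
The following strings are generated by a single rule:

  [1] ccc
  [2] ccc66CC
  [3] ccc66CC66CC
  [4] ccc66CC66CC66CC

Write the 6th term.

The strings grow by a fixed suffix 66CC each time.
From ccc66CC66CC66CC, 2 further steps: ccc66CC66CC66CC → ccc66CC66CC66CC66CC → (answer).

ccc66CC66CC66CC66CC66CC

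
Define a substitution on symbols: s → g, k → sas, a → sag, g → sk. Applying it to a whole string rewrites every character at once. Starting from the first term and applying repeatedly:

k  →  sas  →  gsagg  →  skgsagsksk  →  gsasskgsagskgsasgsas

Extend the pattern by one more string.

skgsagggsasskgsagskgsasskgsaggskgsagg

Replace each of the 20 characters of gsasskgsagskgsasgsas in place — sk g sag g g sas sk g sag sk g sas sk g sag g sk g sag g — and concatenate.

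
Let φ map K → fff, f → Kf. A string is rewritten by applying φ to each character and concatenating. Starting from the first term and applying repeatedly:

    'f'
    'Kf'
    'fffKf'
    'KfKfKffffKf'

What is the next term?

fffKffffKffffKfKfKfKffffKf

Rewriting each symbol of KfKfKffffKf: K→fff, f→Kf, K→fff, f→Kf, K→fff, f→Kf, f→Kf, f→Kf, f→Kf, K→fff, f→Kf, which concatenates to fff Kf fff Kf fff Kf Kf Kf Kf fff Kf.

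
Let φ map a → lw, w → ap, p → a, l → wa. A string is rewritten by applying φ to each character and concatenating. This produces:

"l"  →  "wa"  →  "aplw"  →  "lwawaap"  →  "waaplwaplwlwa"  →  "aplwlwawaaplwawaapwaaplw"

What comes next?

Rewriting the 24 symbols of aplwlwawaaplwawaapwaaplw one by one yields lw a wa ap wa ap lw ap lw lw a wa ap lw ap lw lw a ap lw lw a wa ap; concatenated:

lwawaapwaaplwaplwlwawaaplwaplwlwaaplwlwawaap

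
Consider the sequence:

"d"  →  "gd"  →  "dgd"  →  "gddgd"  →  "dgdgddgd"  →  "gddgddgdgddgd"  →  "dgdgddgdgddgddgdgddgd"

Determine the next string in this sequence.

Each term (from the third on) is the two preceding terms concatenated in order: term 3 = d·gd = dgd.
So term 8 is gddgddgdgddgd·dgdgddgdgddgddgdgddgd.

gddgddgdgddgddgdgddgdgddgddgdgddgd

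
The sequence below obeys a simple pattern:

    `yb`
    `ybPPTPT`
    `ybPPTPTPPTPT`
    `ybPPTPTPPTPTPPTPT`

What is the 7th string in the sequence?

ybPPTPTPPTPTPPTPTPPTPTPPTPTPPTPT

Each term is the previous one with PPTPT appended.
From ybPPTPTPPTPTPPTPT, 3 further steps: ybPPTPTPPTPTPPTPT → ybPPTPTPPTPTPPTPTPPTPT → ybPPTPTPPTPTPPTPTPPTPTPPTPT → (answer).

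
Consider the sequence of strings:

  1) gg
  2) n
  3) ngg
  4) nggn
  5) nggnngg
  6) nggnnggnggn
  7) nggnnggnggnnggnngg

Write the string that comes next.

This is a Fibonacci-style word recurrence s(k) = s(k−1)·s(k−2): e.g. n·gg = ngg.
Continuing: nggnnggnggnnggnngg · nggnnggnggn gives term 8.

nggnnggnggnnggnnggnggnnggnggn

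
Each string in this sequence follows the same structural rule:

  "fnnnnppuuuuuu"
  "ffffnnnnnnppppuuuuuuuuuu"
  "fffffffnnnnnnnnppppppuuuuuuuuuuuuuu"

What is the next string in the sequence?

The n-th term is 3n-2 f's then 2n+2 n's then 2n p's then 4n+2 u's (n = 1, 2, …).
At n = 4 the blocks have lengths 10, 10, 8, 18.

ffffffffffnnnnnnnnnnppppppppuuuuuuuuuuuuuuuuuu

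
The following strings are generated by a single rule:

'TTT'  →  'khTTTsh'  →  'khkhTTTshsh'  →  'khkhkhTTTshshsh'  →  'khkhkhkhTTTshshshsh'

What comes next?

khkhkhkhkhTTTshshshshsh

Each term wraps the previous one in kh on the left and sh on the right.
One more step from khkhkhkhTTTshshshsh gives the answer.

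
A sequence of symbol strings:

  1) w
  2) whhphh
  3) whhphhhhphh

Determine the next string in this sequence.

whhphhhhphhhhphh

Each term is the previous one with hhphh appended.
One more step from whhphhhhphh gives the answer.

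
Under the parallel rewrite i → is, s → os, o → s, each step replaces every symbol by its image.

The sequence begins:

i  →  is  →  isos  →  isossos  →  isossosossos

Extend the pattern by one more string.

Apply φ to isossosossos symbol by symbol: i→is, s→os, o→s, s→os, s→os, o→s, s→os, o→s, s→os, s→os, o→s, s→os; joined: is os s os os s os s os os s os.

isossosossossosossos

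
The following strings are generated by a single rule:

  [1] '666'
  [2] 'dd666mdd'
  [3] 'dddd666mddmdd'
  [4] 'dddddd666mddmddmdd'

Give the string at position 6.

dddddddddd666mddmddmddmddmdd

s(k+1) = dd·s(k)·mdd, so each term gains dd as a prefix and mdd as a suffix.
From dddddd666mddmddmdd, 2 further steps: dddddd666mddmddmdd → dddddddd666mddmddmddmdd → (answer).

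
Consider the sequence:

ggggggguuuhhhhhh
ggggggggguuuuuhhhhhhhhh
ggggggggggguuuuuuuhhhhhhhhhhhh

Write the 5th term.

Term n consists of 2n+3 g's, followed by 2n-1 u's, followed by 3n h's, where the shown terms are n = 2, 3, 4.
For term 5, n = 6, so the run lengths are 15, 11, 18.

ggggggggggggggguuuuuuuuuuuhhhhhhhhhhhhhhhhhh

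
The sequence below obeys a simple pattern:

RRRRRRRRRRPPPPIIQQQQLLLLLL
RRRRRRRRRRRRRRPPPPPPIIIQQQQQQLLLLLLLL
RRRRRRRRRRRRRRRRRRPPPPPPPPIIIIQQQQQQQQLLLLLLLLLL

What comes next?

Reading off run lengths: R runs 10, 14, 18; P runs 4, 6, 8; I runs 2, 3, 4; Q runs 4, 6, 8; L runs 6, 8, 10 — each is linear in n, where the shown terms are n = 2, 3, 4.
For the next term, n = 5, so the run lengths are 22, 10, 5, 10, 12.

RRRRRRRRRRRRRRRRRRRRRRPPPPPPPPPPIIIIIQQQQQQQQQQLLLLLLLLLLLL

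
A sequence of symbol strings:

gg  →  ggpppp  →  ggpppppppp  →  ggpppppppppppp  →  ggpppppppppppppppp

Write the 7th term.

Each term is the previous one with pppp appended.
From ggpppppppppppppppp, 2 further steps: ggpppppppppppppppp → ggpppppppppppppppppppp → (answer).

ggpppppppppppppppppppppppp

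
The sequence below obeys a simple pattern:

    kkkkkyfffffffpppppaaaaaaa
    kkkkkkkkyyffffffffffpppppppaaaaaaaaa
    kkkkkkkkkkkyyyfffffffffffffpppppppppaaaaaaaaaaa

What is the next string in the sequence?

Reading off run lengths: k runs 5, 8, 11; y runs 1, 2, 3; f runs 7, 10, 13; p runs 5, 7, 9; a runs 7, 9, 11 — each is linear in n, where the shown terms are n = 2, 3, 4.
At n = 5 the blocks have lengths 14, 4, 16, 11, 13.

kkkkkkkkkkkkkkyyyyffffffffffffffffpppppppppppaaaaaaaaaaaaa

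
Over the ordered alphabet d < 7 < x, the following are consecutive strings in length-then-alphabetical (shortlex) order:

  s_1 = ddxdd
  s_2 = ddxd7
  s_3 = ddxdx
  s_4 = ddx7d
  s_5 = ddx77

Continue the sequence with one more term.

Treat ddx77 as a base-3 numeral over the given alphabet and add one, carrying through any trailing x's.

ddx7x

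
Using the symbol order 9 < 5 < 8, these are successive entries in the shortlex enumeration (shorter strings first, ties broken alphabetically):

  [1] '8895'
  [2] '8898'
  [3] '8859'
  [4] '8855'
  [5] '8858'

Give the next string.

8889

Treat 8858 as a base-3 numeral over the given alphabet and add one, carrying through any trailing 8's.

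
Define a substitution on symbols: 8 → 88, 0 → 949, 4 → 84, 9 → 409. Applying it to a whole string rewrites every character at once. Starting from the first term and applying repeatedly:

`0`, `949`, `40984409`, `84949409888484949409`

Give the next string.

888440984409849494098888888488844098440984949409

Applying the rule to each of the 20 symbols of 84949409888484949409 gives the pieces 88 84 409 84 409 84 949 409 88 88 88 84 88 84 409 84 409 84 949 409, which concatenate to the answer.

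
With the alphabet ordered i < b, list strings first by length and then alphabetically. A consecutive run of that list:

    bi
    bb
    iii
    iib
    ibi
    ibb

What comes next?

bii

Find the rightmost character of ibb below b, bump it to the next letter, and reset everything to its right to i.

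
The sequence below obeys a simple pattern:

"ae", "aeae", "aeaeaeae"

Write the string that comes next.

aeaeaeaeaeaeaeae

Every step duplicates the string.
One more doubling of aeaeaeae gives the answer.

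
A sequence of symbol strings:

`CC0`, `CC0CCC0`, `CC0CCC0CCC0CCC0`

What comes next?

Every step duplicates the string with 'C' between the halves.
One more doubling of CC0CCC0CCC0CCC0 gives the answer.

CC0CCC0CCC0CCC0CCC0CCC0CCC0CCC0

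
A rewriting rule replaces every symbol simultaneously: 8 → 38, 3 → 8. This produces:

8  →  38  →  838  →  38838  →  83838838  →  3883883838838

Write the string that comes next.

Replace each of the 13 characters of 3883883838838 in place — 8 38 38 8 38 38 8 38 8 38 38 8 38 — and concatenate.

838388383883883838838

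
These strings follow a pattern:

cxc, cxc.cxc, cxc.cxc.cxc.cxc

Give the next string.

Every step duplicates the string with '.' between the halves.
One more doubling of cxc.cxc.cxc.cxc gives the answer.

cxc.cxc.cxc.cxc.cxc.cxc.cxc.cxc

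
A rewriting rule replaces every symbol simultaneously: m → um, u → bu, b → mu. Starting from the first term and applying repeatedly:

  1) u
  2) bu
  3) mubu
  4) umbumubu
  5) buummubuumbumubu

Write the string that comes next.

mububuumumbumububuummubuumbumubu

Replace each of the 16 characters of buummubuumbumubu in place — mu bu bu um um bu mu bu bu um mu bu um bu mu bu — and concatenate.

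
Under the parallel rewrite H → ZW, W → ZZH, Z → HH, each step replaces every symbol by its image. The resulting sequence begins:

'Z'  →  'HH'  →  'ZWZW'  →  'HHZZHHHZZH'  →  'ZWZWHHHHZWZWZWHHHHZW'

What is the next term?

Rewriting the 20 symbols of ZWZWHHHHZWZWZWHHHHZW one by one yields HH ZZH HH ZZH ZW ZW ZW ZW HH ZZH HH ZZH HH ZZH ZW ZW ZW ZW HH ZZH; concatenated:

HHZZHHHZZHZWZWZWZWHHZZHHHZZHHHZZHZWZWZWZWHHZZH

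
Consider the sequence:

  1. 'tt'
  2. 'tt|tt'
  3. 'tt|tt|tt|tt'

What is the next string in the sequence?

tt|tt|tt|tt|tt|tt|tt|tt

Each string is two copies of the previous one joined by '|'.
One more doubling of tt|tt|tt|tt gives the answer.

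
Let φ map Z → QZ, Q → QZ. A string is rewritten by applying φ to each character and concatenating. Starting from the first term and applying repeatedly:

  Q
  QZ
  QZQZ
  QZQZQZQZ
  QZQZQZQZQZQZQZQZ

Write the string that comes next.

Applying the rule to each of the 16 symbols of QZQZQZQZQZQZQZQZ gives the pieces QZ QZ QZ QZ QZ QZ QZ QZ QZ QZ QZ QZ QZ QZ QZ QZ, which concatenate to the answer.

QZQZQZQZQZQZQZQZQZQZQZQZQZQZQZQZ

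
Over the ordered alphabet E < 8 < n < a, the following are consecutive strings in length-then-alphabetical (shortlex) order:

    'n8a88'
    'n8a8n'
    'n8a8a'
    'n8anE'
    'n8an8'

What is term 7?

n8ana

Advancing 2 positions from n8an8 through n8an8 → n8ann reaches term 7.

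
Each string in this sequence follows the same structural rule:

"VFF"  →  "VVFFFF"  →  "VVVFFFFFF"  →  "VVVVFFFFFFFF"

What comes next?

VVVVVFFFFFFFFFF

Term n consists of n V's, followed by 2n F's (n = 1, 2, …).
Setting n = 5 gives 5, 10 characters in each block.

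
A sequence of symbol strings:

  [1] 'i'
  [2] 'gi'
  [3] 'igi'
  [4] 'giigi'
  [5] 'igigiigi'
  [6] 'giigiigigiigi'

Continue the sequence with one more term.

igigiigigiigiigigiigi

Each term (from the third on) is the two preceding terms concatenated in order: term 3 = i·gi = igi.
Continuing: igigiigi · giigiigigiigi gives term 7.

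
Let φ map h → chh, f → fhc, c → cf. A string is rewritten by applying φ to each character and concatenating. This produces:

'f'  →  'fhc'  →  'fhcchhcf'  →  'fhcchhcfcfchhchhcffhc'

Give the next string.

Applying the rule to each of the 21 symbols of fhcchhcfcfchhchhcffhc gives the pieces fhc chh cf cf chh chh cf fhc cf fhc cf chh chh cf chh chh cf fhc fhc chh cf, which concatenate to the answer.

fhcchhcfcfchhchhcffhccffhccfchhchhcfchhchhcffhcfhcchhcf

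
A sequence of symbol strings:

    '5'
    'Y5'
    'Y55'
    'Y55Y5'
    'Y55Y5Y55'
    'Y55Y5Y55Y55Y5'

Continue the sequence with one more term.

Y55Y5Y55Y55Y5Y55Y5Y55

From term 3 onward, concatenate the last term with the second-to-last: Y5·5 = Y55, Y55·Y5 = Y55Y5, …
The next term joins Y55Y5Y55Y55Y5 and Y55Y5Y55.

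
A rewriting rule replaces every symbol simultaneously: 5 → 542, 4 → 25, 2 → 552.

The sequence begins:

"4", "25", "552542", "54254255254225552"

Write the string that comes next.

Applying the rule to each of the 17 symbols of 54254255254225552 gives the pieces 542 25 552 542 25 552 542 542 552 542 25 552 552 542 542 542 552, which concatenate to the answer.

542255525422555254254255254225552552542542542552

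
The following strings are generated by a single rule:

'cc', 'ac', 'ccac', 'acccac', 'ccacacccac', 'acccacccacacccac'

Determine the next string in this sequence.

Each term (from the third on) is the two preceding terms concatenated in order: term 3 = cc·ac = ccac.
So term 7 is ccacacccac·acccacccacacccac.

ccacacccacacccacccacacccac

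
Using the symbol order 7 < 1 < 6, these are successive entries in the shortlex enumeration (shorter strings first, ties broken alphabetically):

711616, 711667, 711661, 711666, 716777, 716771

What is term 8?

716717

Continuing the enumeration 2 steps past 716771: 716771 → 716776 → (answer).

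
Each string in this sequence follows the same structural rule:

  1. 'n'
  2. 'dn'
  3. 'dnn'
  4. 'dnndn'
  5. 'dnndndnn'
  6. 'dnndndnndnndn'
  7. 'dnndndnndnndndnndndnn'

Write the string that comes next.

From term 3 onward, concatenate the last term with the second-to-last: dn·n = dnn, dnn·dn = dnndn, …
Continuing: dnndndnndnndndnndndnn · dnndndnndnndn gives term 8.

dnndndnndnndndnndndnndnndndnndnndn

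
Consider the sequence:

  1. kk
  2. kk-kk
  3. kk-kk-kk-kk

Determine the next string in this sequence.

Every step duplicates the string with '-' between the halves.
Doubling kk-kk-kk-kk with '-' between the halves:

kk-kk-kk-kk-kk-kk-kk-kk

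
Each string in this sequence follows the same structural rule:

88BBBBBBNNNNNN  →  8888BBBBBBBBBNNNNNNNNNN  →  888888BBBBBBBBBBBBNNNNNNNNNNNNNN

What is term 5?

The n-th term is 2n 8's then 3n+3 B's then 4n+2 N's (n = 1, 2, …).
For term 5, n = 5, so the run lengths are 10, 18, 22.

8888888888BBBBBBBBBBBBBBBBBBNNNNNNNNNNNNNNNNNNNNNN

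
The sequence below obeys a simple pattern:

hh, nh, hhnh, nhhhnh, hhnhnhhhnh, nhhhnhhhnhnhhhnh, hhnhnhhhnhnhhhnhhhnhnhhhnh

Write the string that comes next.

This is a Fibonacci-style word recurrence s(k) = s(k−2)·s(k−1): e.g. hh·nh = hhnh.
The next term joins nhhhnhhhnhnhhhnh and hhnhnhhhnhnhhhnhhhnhnhhhnh.

nhhhnhhhnhnhhhnhhhnhnhhhnhnhhhnhhhnhnhhhnh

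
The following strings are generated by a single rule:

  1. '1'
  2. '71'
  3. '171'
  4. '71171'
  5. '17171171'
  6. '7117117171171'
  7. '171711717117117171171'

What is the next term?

7117117171171171711717117117171171

From term 3 onward, concatenate the second-to-last term with the last: 1·71 = 171, 71·171 = 71171, …
The next term joins 7117117171171 and 171711717117117171171.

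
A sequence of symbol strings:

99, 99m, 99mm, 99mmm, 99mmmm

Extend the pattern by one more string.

Every step adds m to the end: s(k+1) = s(k)·m.
One more step from 99mmmm gives the answer.

99mmmmm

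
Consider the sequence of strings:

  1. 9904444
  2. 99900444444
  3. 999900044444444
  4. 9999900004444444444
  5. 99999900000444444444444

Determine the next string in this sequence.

Term n consists of n 9's, followed by n-1 0's, followed by 2n 4's, where the shown terms are n = 2, 3, 4, 5, 6.
At n = 7 the blocks have lengths 7, 6, 14.

999999900000044444444444444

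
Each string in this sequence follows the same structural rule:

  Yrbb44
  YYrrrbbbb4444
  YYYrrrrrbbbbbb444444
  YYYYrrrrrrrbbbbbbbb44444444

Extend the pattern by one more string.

YYYYYrrrrrrrrrbbbbbbbbbb4444444444

The n-th term is n Y's then 2n-1 r's then 2n b's then 2n 4's (n = 1, 2, …).
For the next term, n = 5, so the run lengths are 5, 9, 10, 10.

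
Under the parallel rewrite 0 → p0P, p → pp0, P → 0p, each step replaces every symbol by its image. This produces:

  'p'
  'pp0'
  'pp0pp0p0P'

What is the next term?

pp0pp0p0Ppp0pp0p0Ppp0p0P0p

Rewriting each symbol of pp0pp0p0P: p→pp0, p→pp0, 0→p0P, p→pp0, p→pp0, 0→p0P, p→pp0, 0→p0P, P→0p, which concatenates to pp0 pp0 p0P pp0 pp0 p0P pp0 p0P 0p.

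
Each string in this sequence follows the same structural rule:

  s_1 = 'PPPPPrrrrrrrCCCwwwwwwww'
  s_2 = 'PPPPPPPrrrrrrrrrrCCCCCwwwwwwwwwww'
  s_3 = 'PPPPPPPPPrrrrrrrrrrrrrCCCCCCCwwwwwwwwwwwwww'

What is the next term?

PPPPPPPPPPPrrrrrrrrrrrrrrrrCCCCCCCCCwwwwwwwwwwwwwwwww

Reading off run lengths: P runs 5, 7, 9; r runs 7, 10, 13; C runs 3, 5, 7; w runs 8, 11, 14 — each is linear in n, where the shown terms are n = 2, 3, 4.
For the next term, n = 5, so the run lengths are 11, 16, 9, 17.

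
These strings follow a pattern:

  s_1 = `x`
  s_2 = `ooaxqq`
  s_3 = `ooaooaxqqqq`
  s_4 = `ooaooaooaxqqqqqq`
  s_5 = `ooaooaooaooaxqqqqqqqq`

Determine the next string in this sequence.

Each term wraps the previous one in ooa on the left and qq on the right.
Applying this once more to ooaooaooaooaxqqqqqqqq:

ooaooaooaooaooaxqqqqqqqqqq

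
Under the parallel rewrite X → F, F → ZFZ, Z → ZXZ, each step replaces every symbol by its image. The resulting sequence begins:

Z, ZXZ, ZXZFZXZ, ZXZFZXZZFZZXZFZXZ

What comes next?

ZXZFZXZZFZZXZFZXZZXZZFZZXZZXZFZXZZFZZXZFZXZ

Replace each of the 17 characters of ZXZFZXZZFZZXZFZXZ in place — ZXZ F ZXZ ZFZ ZXZ F ZXZ ZXZ ZFZ ZXZ ZXZ F ZXZ ZFZ ZXZ F ZXZ — and concatenate.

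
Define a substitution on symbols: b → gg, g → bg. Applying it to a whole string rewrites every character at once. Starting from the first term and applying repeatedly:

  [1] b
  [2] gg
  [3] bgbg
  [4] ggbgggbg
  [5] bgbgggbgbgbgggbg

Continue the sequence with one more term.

Rewriting the 16 symbols of bgbgggbgbgbgggbg one by one yields gg bg gg bg bg bg gg bg gg bg gg bg bg bg gg bg; concatenated:

ggbgggbgbgbgggbgggbgggbgbgbgggbg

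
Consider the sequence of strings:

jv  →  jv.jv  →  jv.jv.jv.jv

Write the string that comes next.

s(k+1) = s(k)·.·s(k) — each term doubles the last with '.' between the halves.
One more doubling of jv.jv.jv.jv gives the answer.

jv.jv.jv.jv.jv.jv.jv.jv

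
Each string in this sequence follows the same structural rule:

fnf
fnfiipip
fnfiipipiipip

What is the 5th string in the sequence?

Each term is the previous one with iipip appended.
From fnfiipipiipip, 2 further steps: fnfiipipiipip → fnfiipipiipipiipip → (answer).

fnfiipipiipipiipipiipip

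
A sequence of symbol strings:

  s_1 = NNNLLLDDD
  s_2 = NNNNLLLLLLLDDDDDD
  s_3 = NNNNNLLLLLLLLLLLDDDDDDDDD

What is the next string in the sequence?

The n-th term is n+2 N's then 4n-1 L's then 3n D's (n = 1, 2, …).
Setting n = 4 gives 6, 15, 12 characters in each block.

NNNNNNLLLLLLLLLLLLLLLDDDDDDDDDDDD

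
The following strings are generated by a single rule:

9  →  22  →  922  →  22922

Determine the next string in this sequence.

92222922

From term 3 onward, concatenate the second-to-last term with the last: 9·22 = 922, 22·922 = 22922, …
So term 5 is 922·22922.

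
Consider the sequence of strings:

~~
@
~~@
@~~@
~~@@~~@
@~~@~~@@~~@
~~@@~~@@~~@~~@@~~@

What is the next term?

@~~@~~@@~~@~~@@~~@@~~@~~@@~~@

Each term (from the third on) is the two preceding terms concatenated in order: term 3 = ~~·@ = ~~@.
Continuing: @~~@~~@@~~@ · ~~@@~~@@~~@~~@@~~@ gives term 8.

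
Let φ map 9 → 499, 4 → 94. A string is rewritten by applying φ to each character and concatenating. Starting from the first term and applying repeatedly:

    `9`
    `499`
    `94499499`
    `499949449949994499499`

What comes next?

Applying the rule to each of the 21 symbols of 499949449949994499499 gives the pieces 94 499 499 499 94 499 94 94 499 499 94 499 499 499 94 94 499 499 94 499 499, which concatenate to the answer.

9449949949994499949449949994499499499949449949994499499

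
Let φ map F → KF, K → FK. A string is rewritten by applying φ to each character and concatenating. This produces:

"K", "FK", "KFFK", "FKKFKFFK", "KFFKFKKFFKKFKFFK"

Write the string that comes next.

Replace each of the 16 characters of KFFKFKKFFKKFKFFK in place — FK KF KF FK KF FK FK KF KF FK FK KF FK KF KF FK — and concatenate.

FKKFKFFKKFFKFKKFKFFKFKKFFKKFKFFK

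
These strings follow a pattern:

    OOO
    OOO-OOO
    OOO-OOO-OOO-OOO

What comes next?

OOO-OOO-OOO-OOO-OOO-OOO-OOO-OOO

Every step duplicates the string with '-' between the halves.
So the next term is two copies of OOO-OOO-OOO-OOO with '-' between the halves.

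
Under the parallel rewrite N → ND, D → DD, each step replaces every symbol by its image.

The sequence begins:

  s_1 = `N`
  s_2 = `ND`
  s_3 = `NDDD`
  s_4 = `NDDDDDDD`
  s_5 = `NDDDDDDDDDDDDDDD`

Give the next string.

Applying the rule to each of the 16 symbols of NDDDDDDDDDDDDDDD gives the pieces ND DD DD DD DD DD DD DD DD DD DD DD DD DD DD DD, which concatenate to the answer.

NDDDDDDDDDDDDDDDDDDDDDDDDDDDDDDD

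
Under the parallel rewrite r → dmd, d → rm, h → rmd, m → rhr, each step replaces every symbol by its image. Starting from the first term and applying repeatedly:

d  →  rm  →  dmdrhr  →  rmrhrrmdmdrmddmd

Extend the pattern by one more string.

dmdrhrdmdrmddmddmdrhrrmrhrrmdmdrhrrmrmrhrrm

Replace each of the 16 characters of rmrhrrmdmdrmddmd in place — dmd rhr dmd rmd dmd dmd rhr rm rhr rm dmd rhr rm rm rhr rm — and concatenate.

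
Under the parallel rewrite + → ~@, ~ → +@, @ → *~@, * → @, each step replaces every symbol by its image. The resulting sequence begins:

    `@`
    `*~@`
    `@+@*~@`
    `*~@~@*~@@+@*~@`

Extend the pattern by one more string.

@+@*~@+@*~@@+@*~@*~@~@*~@@+@*~@

φ(*~@~@*~@@+@*~@) expands symbol-by-symbol to @ +@ *~@ +@ *~@ @ +@ *~@ *~@ ~@ *~@ @ +@ *~@; joining the 14 pieces gives the next term.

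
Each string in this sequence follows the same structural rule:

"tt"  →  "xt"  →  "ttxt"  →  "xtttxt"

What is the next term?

ttxtxtttxt

From term 3 onward, concatenate the second-to-last term with the last: tt·xt = ttxt, xt·ttxt = xtttxt, …
The next term joins ttxt and xtttxt.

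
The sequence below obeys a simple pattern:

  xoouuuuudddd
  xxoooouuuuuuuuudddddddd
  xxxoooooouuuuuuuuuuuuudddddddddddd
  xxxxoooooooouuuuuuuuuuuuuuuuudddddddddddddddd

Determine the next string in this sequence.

xxxxxoooooooooouuuuuuuuuuuuuuuuuuuuudddddddddddddddddddd

Each string has the form x^{n} o^{2n} u^{4n+1} d^{4n} (n = 1, 2, …).
For the next term, n = 5, so the run lengths are 5, 10, 21, 20.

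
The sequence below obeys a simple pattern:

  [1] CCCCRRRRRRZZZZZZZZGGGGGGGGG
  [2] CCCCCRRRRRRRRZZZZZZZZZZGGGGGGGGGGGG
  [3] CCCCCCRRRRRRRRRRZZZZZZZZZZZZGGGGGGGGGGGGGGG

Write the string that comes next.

CCCCCCCRRRRRRRRRRRRZZZZZZZZZZZZZZGGGGGGGGGGGGGGGGGG

Each string has the form C^{n+1} R^{2n} Z^{2n+2} G^{3n}, where the shown terms are n = 3, 4, 5.
For the next term, n = 6, so the run lengths are 7, 12, 14, 18.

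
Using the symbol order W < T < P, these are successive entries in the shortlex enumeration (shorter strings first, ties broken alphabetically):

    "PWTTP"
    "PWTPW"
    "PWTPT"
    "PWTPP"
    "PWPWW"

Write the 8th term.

Continuing the enumeration 3 steps past PWPWW: PWPWW → PWPWT → PWPWP → (answer).

PWPTW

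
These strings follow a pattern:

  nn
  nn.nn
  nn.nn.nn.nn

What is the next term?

Each string is two copies of the previous one joined by '.'.
Doubling nn.nn.nn.nn with '.' between the halves:

nn.nn.nn.nn.nn.nn.nn.nn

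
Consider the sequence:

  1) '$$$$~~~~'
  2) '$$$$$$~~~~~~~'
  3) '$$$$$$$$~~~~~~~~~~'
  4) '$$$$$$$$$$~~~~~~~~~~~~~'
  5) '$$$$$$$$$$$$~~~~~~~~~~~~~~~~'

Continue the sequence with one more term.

$$$$$$$$$$$$$$~~~~~~~~~~~~~~~~~~~

Reading off run lengths: $ runs 4, 6, 8, 10, 12; ~ runs 4, 7, 10, 13, 16 — each is linear in n (n = 1, 2, …).
For the next term, n = 6, so the run lengths are 14, 19.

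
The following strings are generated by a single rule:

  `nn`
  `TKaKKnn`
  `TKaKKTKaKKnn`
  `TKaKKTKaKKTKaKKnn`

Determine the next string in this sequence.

TKaKKTKaKKTKaKKTKaKKnn

Every step adds TKaKK at the front: s(k+1) = TKaKK·s(k).
One more step from TKaKKTKaKKTKaKKnn gives the answer.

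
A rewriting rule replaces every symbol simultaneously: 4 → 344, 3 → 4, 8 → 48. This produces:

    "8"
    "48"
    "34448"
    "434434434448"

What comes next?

34443443444344344434434434448

Expanding 434434434448: 4→344, 3→4, 4→344, 4→344, 3→4, 4→344, 4→344, 3→4, 4→344, 4→344, 4→344, 8→48. Concatenated: 344 4 344 344 4 344 344 4 344 344 344 48.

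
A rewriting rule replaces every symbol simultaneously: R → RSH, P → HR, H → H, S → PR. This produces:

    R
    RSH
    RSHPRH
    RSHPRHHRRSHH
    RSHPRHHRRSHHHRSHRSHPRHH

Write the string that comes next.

Rewriting the 23 symbols of RSHPRHHRRSHHHRSHRSHPRHH one by one yields RSH PR H HR RSH H H RSH RSH PR H H H RSH PR H RSH PR H HR RSH H H; concatenated:

RSHPRHHRRSHHHRSHRSHPRHHHRSHPRHRSHPRHHRRSHHH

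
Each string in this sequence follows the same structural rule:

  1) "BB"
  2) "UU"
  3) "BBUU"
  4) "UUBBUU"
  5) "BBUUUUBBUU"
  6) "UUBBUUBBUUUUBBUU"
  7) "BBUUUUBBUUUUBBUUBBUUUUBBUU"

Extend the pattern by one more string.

UUBBUUBBUUUUBBUUBBUUUUBBUUUUBBUUBBUUUUBBUU

From term 3 onward, concatenate the second-to-last term with the last: BB·UU = BBUU, UU·BBUU = UUBBUU, …
The next term joins UUBBUUBBUUUUBBUU and BBUUUUBBUUUUBBUUBBUUUUBBUU.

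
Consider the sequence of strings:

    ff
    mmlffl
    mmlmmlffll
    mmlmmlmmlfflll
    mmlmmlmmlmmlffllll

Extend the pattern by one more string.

s(k+1) = mml·s(k)·l, so each term gains mml as a prefix and l as a suffix.
Applying this once more to mmlmmlmmlmmlffllll:

mmlmmlmmlmmlmmlfflllll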